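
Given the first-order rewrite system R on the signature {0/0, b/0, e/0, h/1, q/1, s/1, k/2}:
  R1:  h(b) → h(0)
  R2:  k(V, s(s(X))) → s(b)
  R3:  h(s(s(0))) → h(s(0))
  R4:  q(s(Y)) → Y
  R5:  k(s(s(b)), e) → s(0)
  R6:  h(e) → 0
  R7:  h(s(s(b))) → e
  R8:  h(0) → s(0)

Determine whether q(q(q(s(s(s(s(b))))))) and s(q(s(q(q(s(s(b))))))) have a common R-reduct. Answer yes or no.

yes — NF(t₁) = s(b), NF(t₂) = s(b)

Reduce t₁ = q(q(q(s(s(s(s(b))))))):
1. q(q(q(s(s(s(s(b)))))))  →  q(q(s(s(s(b)))))   [R4 at 1.1]
2. q(q(s(s(s(b)))))  →  q(s(s(b)))   [R4 at 1]
3. q(s(s(b)))  →  s(b)   [R4 at ε]

Reduce t₂ = s(q(s(q(q(s(s(b))))))):
1. s(q(s(q(q(s(s(b)))))))  →  s(q(q(s(s(b)))))   [R4 at 1]
2. s(q(q(s(s(b)))))  →  s(q(s(b)))   [R4 at 1.1]
3. s(q(s(b)))  →  s(b)   [R4 at 1]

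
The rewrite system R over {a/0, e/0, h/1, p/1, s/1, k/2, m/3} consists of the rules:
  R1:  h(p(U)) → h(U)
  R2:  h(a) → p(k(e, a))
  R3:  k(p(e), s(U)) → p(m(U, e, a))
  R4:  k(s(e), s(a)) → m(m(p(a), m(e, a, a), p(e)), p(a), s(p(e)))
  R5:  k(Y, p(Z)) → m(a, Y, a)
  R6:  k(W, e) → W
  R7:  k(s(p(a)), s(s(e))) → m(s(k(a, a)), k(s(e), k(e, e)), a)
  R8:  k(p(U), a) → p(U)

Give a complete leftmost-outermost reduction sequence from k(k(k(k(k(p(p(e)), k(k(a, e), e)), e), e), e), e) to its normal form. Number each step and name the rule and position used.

p(p(e))

1. k(k(k(k(k(p(p(e)), k(k(a, e), e)), e), e), e), e)  →  k(k(k(k(p(p(e)), k(k(a, e), e)), e), e), e)   [R6 at ε]
2. k(k(k(k(p(p(e)), k(k(a, e), e)), e), e), e)  →  k(k(k(p(p(e)), k(k(a, e), e)), e), e)   [R6 at ε]
3. k(k(k(p(p(e)), k(k(a, e), e)), e), e)  →  k(k(p(p(e)), k(k(a, e), e)), e)   [R6 at ε]
4. k(k(p(p(e)), k(k(a, e), e)), e)  →  k(p(p(e)), k(k(a, e), e))   [R6 at ε]
5. k(p(p(e)), k(k(a, e), e))  →  k(p(p(e)), k(a, e))   [R6 at 2]
6. k(p(p(e)), k(a, e))  →  k(p(p(e)), a)   [R6 at 2]
7. k(p(p(e)), a)  →  p(p(e))   [R8 at ε]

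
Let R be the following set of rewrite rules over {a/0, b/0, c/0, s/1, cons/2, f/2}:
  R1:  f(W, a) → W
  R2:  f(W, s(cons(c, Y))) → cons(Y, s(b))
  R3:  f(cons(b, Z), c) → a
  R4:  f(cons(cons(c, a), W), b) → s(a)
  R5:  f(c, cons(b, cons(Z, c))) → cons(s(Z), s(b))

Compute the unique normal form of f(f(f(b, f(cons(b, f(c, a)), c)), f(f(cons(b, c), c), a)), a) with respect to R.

b

1. f(f(f(b, f(cons(b, f(c, a)), c)), f(f(cons(b, c), c), a)), a)  →  f(f(b, f(cons(b, f(c, a)), c)), f(f(cons(b, c), c), a))   [R1 at ε]
2. f(f(b, f(cons(b, f(c, a)), c)), f(f(cons(b, c), c), a))  →  f(f(b, a), f(f(cons(b, c), c), a))   [R3 at 1.2]
3. f(f(b, a), f(f(cons(b, c), c), a))  →  f(b, f(f(cons(b, c), c), a))   [R1 at 1]
4. f(b, f(f(cons(b, c), c), a))  →  f(b, f(cons(b, c), c))   [R1 at 2]
5. f(b, f(cons(b, c), c))  →  f(b, a)   [R3 at 2]
6. f(b, a)  →  b   [R1 at ε]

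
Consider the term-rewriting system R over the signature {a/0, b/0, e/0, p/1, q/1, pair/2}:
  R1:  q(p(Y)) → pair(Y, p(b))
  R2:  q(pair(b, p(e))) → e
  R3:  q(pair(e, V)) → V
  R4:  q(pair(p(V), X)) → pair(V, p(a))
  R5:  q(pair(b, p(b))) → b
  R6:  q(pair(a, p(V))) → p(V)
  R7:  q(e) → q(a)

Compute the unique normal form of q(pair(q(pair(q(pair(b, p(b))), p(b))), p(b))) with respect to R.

b

1. q(pair(q(pair(q(pair(b, p(b))), p(b))), p(b)))  →  q(pair(q(pair(b, p(b))), p(b)))   [R5 at 1.1.1.1]
2. q(pair(q(pair(b, p(b))), p(b)))  →  q(pair(b, p(b)))   [R5 at 1.1]
3. q(pair(b, p(b)))  →  b   [R5 at ε]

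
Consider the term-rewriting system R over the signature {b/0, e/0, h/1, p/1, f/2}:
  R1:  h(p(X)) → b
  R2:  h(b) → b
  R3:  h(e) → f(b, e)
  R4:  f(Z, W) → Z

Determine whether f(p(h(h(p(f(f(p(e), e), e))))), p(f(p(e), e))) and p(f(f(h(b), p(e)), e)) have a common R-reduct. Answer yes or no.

yes — NF(t₁) = p(b), NF(t₂) = p(b)

Reduce t₁ = f(p(h(h(p(f(f(p(e), e), e))))), p(f(p(e), e))):
1. f(p(h(h(p(f(f(p(e), e), e))))), p(f(p(e), e)))  →  p(h(h(p(f(f(p(e), e), e)))))   [R4 at ε]
2. p(h(h(p(f(f(p(e), e), e)))))  →  p(h(b))   [R1 at 1.1]
3. p(h(b))  →  p(b)   [R2 at 1]

Reduce t₂ = p(f(f(h(b), p(e)), e)):
1. p(f(f(h(b), p(e)), e))  →  p(f(h(b), p(e)))   [R4 at 1]
2. p(f(h(b), p(e)))  →  p(h(b))   [R4 at 1]
3. p(h(b))  →  p(b)   [R2 at 1]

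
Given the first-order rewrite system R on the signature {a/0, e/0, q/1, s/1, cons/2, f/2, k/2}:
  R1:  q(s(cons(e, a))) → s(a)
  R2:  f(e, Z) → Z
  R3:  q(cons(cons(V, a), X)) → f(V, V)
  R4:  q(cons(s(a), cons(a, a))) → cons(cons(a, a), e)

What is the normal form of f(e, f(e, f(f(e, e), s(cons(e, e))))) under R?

s(cons(e, e))

1. f(e, f(e, f(f(e, e), s(cons(e, e)))))  →  f(e, f(f(e, e), s(cons(e, e))))   [R2 at ε]
2. f(e, f(f(e, e), s(cons(e, e))))  →  f(f(e, e), s(cons(e, e)))   [R2 at ε]
3. f(f(e, e), s(cons(e, e)))  →  f(e, s(cons(e, e)))   [R2 at 1]
4. f(e, s(cons(e, e)))  →  s(cons(e, e))   [R2 at ε]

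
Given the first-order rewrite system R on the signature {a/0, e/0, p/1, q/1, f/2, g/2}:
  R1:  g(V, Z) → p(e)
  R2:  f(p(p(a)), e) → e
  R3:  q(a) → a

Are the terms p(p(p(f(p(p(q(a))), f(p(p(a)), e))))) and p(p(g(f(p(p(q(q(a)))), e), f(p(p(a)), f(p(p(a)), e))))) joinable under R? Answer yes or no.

Reduce t₁ = p(p(p(f(p(p(q(a))), f(p(p(a)), e))))):
1. p(p(p(f(p(p(q(a))), f(p(p(a)), e)))))  →  p(p(p(f(p(p(a)), f(p(p(a)), e)))))   [R3 at 1.1.1.1.1.1]
2. p(p(p(f(p(p(a)), f(p(p(a)), e)))))  →  p(p(p(f(p(p(a)), e))))   [R2 at 1.1.1.2]
3. p(p(p(f(p(p(a)), e))))  →  p(p(p(e)))   [R2 at 1.1.1]

Reduce t₂ = p(p(g(f(p(p(q(q(a)))), e), f(p(p(a)), f(p(p(a)), e))))):
1. p(p(g(f(p(p(q(q(a)))), e), f(p(p(a)), f(p(p(a)), e)))))  →  p(p(p(e)))   [R1 at 1.1]

yes — NF(t₁) = p(p(p(e))), NF(t₂) = p(p(p(e)))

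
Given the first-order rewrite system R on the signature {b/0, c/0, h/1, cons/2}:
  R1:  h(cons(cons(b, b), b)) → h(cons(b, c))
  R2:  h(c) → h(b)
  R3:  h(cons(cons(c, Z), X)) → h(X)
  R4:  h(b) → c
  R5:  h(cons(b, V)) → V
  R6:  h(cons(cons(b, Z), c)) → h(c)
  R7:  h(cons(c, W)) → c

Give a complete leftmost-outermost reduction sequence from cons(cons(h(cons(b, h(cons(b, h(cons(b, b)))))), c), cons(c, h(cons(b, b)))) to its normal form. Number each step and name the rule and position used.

cons(cons(b, c), cons(c, b))

1. cons(cons(h(cons(b, h(cons(b, h(cons(b, b)))))), c), cons(c, h(cons(b, b))))  →  cons(cons(h(cons(b, h(cons(b, b)))), c), cons(c, h(cons(b, b))))   [R5 at 1.1]
2. cons(cons(h(cons(b, h(cons(b, b)))), c), cons(c, h(cons(b, b))))  →  cons(cons(h(cons(b, b)), c), cons(c, h(cons(b, b))))   [R5 at 1.1]
3. cons(cons(h(cons(b, b)), c), cons(c, h(cons(b, b))))  →  cons(cons(b, c), cons(c, h(cons(b, b))))   [R5 at 1.1]
4. cons(cons(b, c), cons(c, h(cons(b, b))))  →  cons(cons(b, c), cons(c, b))   [R5 at 2.2]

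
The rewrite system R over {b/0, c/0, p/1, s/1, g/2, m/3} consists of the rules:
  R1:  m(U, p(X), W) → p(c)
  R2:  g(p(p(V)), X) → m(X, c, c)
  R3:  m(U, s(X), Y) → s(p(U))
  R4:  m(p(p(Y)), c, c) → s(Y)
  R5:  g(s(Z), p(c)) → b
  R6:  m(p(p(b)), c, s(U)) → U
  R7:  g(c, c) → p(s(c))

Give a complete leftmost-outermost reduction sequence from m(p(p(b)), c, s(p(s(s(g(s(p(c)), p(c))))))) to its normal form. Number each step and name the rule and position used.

1. m(p(p(b)), c, s(p(s(s(g(s(p(c)), p(c)))))))  →  p(s(s(g(s(p(c)), p(c)))))   [R6 at ε]
2. p(s(s(g(s(p(c)), p(c)))))  →  p(s(s(b)))   [R5 at 1.1.1]

p(s(s(b)))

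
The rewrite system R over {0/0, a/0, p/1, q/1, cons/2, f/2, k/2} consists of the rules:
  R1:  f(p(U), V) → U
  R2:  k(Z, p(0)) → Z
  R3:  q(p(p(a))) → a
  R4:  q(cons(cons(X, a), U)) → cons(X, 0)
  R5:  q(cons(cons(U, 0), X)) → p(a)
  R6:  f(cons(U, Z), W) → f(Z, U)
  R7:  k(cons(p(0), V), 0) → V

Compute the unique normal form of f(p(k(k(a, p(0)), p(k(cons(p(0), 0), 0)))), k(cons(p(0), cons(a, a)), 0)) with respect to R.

a

1. f(p(k(k(a, p(0)), p(k(cons(p(0), 0), 0)))), k(cons(p(0), cons(a, a)), 0))  →  k(k(a, p(0)), p(k(cons(p(0), 0), 0)))   [R1 at ε]
2. k(k(a, p(0)), p(k(cons(p(0), 0), 0)))  →  k(a, p(k(cons(p(0), 0), 0)))   [R2 at 1]
3. k(a, p(k(cons(p(0), 0), 0)))  →  k(a, p(0))   [R7 at 2.1]
4. k(a, p(0))  →  a   [R2 at ε]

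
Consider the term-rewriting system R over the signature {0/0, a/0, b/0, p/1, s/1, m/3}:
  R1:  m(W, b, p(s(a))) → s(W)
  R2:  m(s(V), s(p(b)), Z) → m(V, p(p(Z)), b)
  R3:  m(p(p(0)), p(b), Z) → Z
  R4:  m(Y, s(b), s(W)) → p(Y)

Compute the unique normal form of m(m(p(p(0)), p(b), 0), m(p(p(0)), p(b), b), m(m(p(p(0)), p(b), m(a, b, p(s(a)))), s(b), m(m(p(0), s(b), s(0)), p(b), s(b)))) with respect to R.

s(0)

1. m(m(p(p(0)), p(b), 0), m(p(p(0)), p(b), b), m(m(p(p(0)), p(b), m(a, b, p(s(a)))), s(b), m(m(p(0), s(b), s(0)), p(b), s(b))))  →  m(0, m(p(p(0)), p(b), b), m(m(p(p(0)), p(b), m(a, b, p(s(a)))), s(b), m(m(p(0), s(b), s(0)), p(b), s(b))))   [R3 at 1]
2. m(0, m(p(p(0)), p(b), b), m(m(p(p(0)), p(b), m(a, b, p(s(a)))), s(b), m(m(p(0), s(b), s(0)), p(b), s(b))))  →  m(0, b, m(m(p(p(0)), p(b), m(a, b, p(s(a)))), s(b), m(m(p(0), s(b), s(0)), p(b), s(b))))   [R3 at 2]
3. m(0, b, m(m(p(p(0)), p(b), m(a, b, p(s(a)))), s(b), m(m(p(0), s(b), s(0)), p(b), s(b))))  →  m(0, b, m(m(a, b, p(s(a))), s(b), m(m(p(0), s(b), s(0)), p(b), s(b))))   [R3 at 3.1]
4. m(0, b, m(m(a, b, p(s(a))), s(b), m(m(p(0), s(b), s(0)), p(b), s(b))))  →  m(0, b, m(s(a), s(b), m(m(p(0), s(b), s(0)), p(b), s(b))))   [R1 at 3.1]
5. m(0, b, m(s(a), s(b), m(m(p(0), s(b), s(0)), p(b), s(b))))  →  m(0, b, m(s(a), s(b), m(p(p(0)), p(b), s(b))))   [R4 at 3.3.1]
6. m(0, b, m(s(a), s(b), m(p(p(0)), p(b), s(b))))  →  m(0, b, m(s(a), s(b), s(b)))   [R3 at 3.3]
7. m(0, b, m(s(a), s(b), s(b)))  →  m(0, b, p(s(a)))   [R4 at 3]
8. m(0, b, p(s(a)))  →  s(0)   [R1 at ε]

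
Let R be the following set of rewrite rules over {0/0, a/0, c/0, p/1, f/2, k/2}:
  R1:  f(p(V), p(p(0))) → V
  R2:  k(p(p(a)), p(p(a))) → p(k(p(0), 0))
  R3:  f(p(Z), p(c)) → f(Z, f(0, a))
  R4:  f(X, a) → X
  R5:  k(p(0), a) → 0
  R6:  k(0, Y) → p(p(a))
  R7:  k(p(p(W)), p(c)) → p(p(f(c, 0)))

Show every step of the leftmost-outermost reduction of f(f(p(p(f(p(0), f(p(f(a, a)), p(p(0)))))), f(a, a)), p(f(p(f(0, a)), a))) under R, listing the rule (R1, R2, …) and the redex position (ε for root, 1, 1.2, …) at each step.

p(p(0))

1. f(f(p(p(f(p(0), f(p(f(a, a)), p(p(0)))))), f(a, a)), p(f(p(f(0, a)), a)))  →  f(f(p(p(f(p(0), f(a, a)))), f(a, a)), p(f(p(f(0, a)), a)))   [R1 at 1.1.1.1.2]
2. f(f(p(p(f(p(0), f(a, a)))), f(a, a)), p(f(p(f(0, a)), a)))  →  f(f(p(p(f(p(0), a))), f(a, a)), p(f(p(f(0, a)), a)))   [R4 at 1.1.1.1.2]
3. f(f(p(p(f(p(0), a))), f(a, a)), p(f(p(f(0, a)), a)))  →  f(f(p(p(p(0))), f(a, a)), p(f(p(f(0, a)), a)))   [R4 at 1.1.1.1]
4. f(f(p(p(p(0))), f(a, a)), p(f(p(f(0, a)), a)))  →  f(f(p(p(p(0))), a), p(f(p(f(0, a)), a)))   [R4 at 1.2]
5. f(f(p(p(p(0))), a), p(f(p(f(0, a)), a)))  →  f(p(p(p(0))), p(f(p(f(0, a)), a)))   [R4 at 1]
6. f(p(p(p(0))), p(f(p(f(0, a)), a)))  →  f(p(p(p(0))), p(p(f(0, a))))   [R4 at 2.1]
7. f(p(p(p(0))), p(p(f(0, a))))  →  f(p(p(p(0))), p(p(0)))   [R4 at 2.1.1]
8. f(p(p(p(0))), p(p(0)))  →  p(p(0))   [R1 at ε]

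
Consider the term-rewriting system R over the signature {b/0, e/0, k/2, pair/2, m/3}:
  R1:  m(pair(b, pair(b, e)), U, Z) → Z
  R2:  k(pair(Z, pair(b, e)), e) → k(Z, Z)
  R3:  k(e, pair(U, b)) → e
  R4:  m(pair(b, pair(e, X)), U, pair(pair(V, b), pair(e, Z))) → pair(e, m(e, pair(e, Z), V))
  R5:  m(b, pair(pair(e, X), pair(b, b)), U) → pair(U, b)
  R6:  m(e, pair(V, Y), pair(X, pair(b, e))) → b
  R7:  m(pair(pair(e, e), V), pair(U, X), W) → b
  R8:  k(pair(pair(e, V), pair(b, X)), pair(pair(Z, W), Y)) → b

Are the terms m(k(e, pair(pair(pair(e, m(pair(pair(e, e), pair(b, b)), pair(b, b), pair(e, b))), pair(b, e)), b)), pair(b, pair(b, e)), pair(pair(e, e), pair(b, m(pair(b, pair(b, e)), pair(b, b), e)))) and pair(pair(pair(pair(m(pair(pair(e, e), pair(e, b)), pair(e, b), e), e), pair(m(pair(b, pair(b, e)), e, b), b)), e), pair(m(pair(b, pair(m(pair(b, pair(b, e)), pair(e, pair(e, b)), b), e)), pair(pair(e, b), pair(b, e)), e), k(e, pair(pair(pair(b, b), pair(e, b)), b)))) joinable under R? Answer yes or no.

Reduce t₁ = m(k(e, pair(pair(pair(e, m(pair(pair(e, e), pair(b, b)), pair(b, b), pair(e, b))), pair(b, e)), b)), pair(b, pair(b, e)), pair(pair(e, e), pair(b, m(pair(b, pair(b, e)), pair(b, b), e)))):
1. m(k(e, pair(pair(pair(e, m(pair(pair(e, e), pair(b, b)), pair(b, b), pair(e, b))), pair(b, e)), b)), pair(b, pair(b, e)), pair(pair(e, e), pair(b, m(pair(b, pair(b, e)), pair(b, b), e))))  →  m(e, pair(b, pair(b, e)), pair(pair(e, e), pair(b, m(pair(b, pair(b, e)), pair(b, b), e))))   [R3 at 1]
2. m(e, pair(b, pair(b, e)), pair(pair(e, e), pair(b, m(pair(b, pair(b, e)), pair(b, b), e))))  →  m(e, pair(b, pair(b, e)), pair(pair(e, e), pair(b, e)))   [R1 at 3.2.2]
3. m(e, pair(b, pair(b, e)), pair(pair(e, e), pair(b, e)))  →  b   [R6 at ε]

Reduce t₂ = pair(pair(pair(pair(m(pair(pair(e, e), pair(e, b)), pair(e, b), e), e), pair(m(pair(b, pair(b, e)), e, b), b)), e), pair(m(pair(b, pair(m(pair(b, pair(b, e)), pair(e, pair(e, b)), b), e)), pair(pair(e, b), pair(b, e)), e), k(e, pair(pair(pair(b, b), pair(e, b)), b)))):
1. pair(pair(pair(pair(m(pair(pair(e, e), pair(e, b)), pair(e, b), e), e), pair(m(pair(b, pair(b, e)), e, b), b)), e), pair(m(pair(b, pair(m(pair(b, pair(b, e)), pair(e, pair(e, b)), b), e)), pair(pair(e, b), pair(b, e)), e), k(e, pair(pair(pair(b, b), pair(e, b)), b))))  →  pair(pair(pair(pair(b, e), pair(m(pair(b, pair(b, e)), e, b), b)), e), pair(m(pair(b, pair(m(pair(b, pair(b, e)), pair(e, pair(e, b)), b), e)), pair(pair(e, b), pair(b, e)), e), k(e, pair(pair(pair(b, b), pair(e, b)), b))))   [R7 at 1.1.1.1]
2. pair(pair(pair(pair(b, e), pair(m(pair(b, pair(b, e)), e, b), b)), e), pair(m(pair(b, pair(m(pair(b, pair(b, e)), pair(e, pair(e, b)), b), e)), pair(pair(e, b), pair(b, e)), e), k(e, pair(pair(pair(b, b), pair(e, b)), b))))  →  pair(pair(pair(pair(b, e), pair(b, b)), e), pair(m(pair(b, pair(m(pair(b, pair(b, e)), pair(e, pair(e, b)), b), e)), pair(pair(e, b), pair(b, e)), e), k(e, pair(pair(pair(b, b), pair(e, b)), b))))   [R1 at 1.1.2.1]
3. pair(pair(pair(pair(b, e), pair(b, b)), e), pair(m(pair(b, pair(m(pair(b, pair(b, e)), pair(e, pair(e, b)), b), e)), pair(pair(e, b), pair(b, e)), e), k(e, pair(pair(pair(b, b), pair(e, b)), b))))  →  pair(pair(pair(pair(b, e), pair(b, b)), e), pair(m(pair(b, pair(b, e)), pair(pair(e, b), pair(b, e)), e), k(e, pair(pair(pair(b, b), pair(e, b)), b))))   [R1 at 2.1.1.2.1]
4. pair(pair(pair(pair(b, e), pair(b, b)), e), pair(m(pair(b, pair(b, e)), pair(pair(e, b), pair(b, e)), e), k(e, pair(pair(pair(b, b), pair(e, b)), b))))  →  pair(pair(pair(pair(b, e), pair(b, b)), e), pair(e, k(e, pair(pair(pair(b, b), pair(e, b)), b))))   [R1 at 2.1]
5. pair(pair(pair(pair(b, e), pair(b, b)), e), pair(e, k(e, pair(pair(pair(b, b), pair(e, b)), b))))  →  pair(pair(pair(pair(b, e), pair(b, b)), e), pair(e, e))   [R3 at 2.2]

no — NF(t₁) = b, NF(t₂) = pair(pair(pair(pair(b, e), pair(b, b)), e), pair(e, e))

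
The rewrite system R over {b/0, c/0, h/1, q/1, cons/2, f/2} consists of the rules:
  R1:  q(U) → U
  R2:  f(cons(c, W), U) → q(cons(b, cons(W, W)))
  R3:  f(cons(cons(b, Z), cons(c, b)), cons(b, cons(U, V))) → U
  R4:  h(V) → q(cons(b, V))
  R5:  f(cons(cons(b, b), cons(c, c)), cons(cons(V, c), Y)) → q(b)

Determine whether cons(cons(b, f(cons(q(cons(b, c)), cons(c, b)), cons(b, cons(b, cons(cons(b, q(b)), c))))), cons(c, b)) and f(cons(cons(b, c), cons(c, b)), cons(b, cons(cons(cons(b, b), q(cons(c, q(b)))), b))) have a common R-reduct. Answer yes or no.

yes — NF(t₁) = cons(cons(b, b), cons(c, b)), NF(t₂) = cons(cons(b, b), cons(c, b))

Reduce t₁ = cons(cons(b, f(cons(q(cons(b, c)), cons(c, b)), cons(b, cons(b, cons(cons(b, q(b)), c))))), cons(c, b)):
1. cons(cons(b, f(cons(q(cons(b, c)), cons(c, b)), cons(b, cons(b, cons(cons(b, q(b)), c))))), cons(c, b))  →  cons(cons(b, f(cons(cons(b, c), cons(c, b)), cons(b, cons(b, cons(cons(b, q(b)), c))))), cons(c, b))   [R1 at 1.2.1.1]
2. cons(cons(b, f(cons(cons(b, c), cons(c, b)), cons(b, cons(b, cons(cons(b, q(b)), c))))), cons(c, b))  →  cons(cons(b, b), cons(c, b))   [R3 at 1.2]

Reduce t₂ = f(cons(cons(b, c), cons(c, b)), cons(b, cons(cons(cons(b, b), q(cons(c, q(b)))), b))):
1. f(cons(cons(b, c), cons(c, b)), cons(b, cons(cons(cons(b, b), q(cons(c, q(b)))), b)))  →  cons(cons(b, b), q(cons(c, q(b))))   [R3 at ε]
2. cons(cons(b, b), q(cons(c, q(b))))  →  cons(cons(b, b), cons(c, q(b)))   [R1 at 2]
3. cons(cons(b, b), cons(c, q(b)))  →  cons(cons(b, b), cons(c, b))   [R1 at 2.2]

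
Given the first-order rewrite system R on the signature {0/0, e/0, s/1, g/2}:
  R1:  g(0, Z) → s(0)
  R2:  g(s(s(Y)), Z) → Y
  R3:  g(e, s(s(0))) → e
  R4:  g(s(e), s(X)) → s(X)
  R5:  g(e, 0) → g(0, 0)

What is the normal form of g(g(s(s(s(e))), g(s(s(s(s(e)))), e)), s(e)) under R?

s(e)

1. g(g(s(s(s(e))), g(s(s(s(s(e)))), e)), s(e))  →  g(s(e), s(e))   [R2 at 1]
2. g(s(e), s(e))  →  s(e)   [R4 at ε]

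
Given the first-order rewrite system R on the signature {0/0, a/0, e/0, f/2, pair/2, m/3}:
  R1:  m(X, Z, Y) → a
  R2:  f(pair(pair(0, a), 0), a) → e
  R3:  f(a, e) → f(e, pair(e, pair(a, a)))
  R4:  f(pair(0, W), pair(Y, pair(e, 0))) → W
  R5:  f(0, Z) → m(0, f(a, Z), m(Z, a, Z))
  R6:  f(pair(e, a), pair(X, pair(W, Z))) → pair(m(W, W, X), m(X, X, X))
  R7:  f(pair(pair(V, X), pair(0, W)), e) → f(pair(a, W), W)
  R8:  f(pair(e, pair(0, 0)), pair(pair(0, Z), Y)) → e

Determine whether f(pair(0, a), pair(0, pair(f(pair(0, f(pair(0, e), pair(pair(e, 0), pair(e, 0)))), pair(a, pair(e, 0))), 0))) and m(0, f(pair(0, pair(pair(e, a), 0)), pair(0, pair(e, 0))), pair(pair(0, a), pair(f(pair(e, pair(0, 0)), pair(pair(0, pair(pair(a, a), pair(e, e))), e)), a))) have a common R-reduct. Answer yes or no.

yes — NF(t₁) = a, NF(t₂) = a

Reduce t₁ = f(pair(0, a), pair(0, pair(f(pair(0, f(pair(0, e), pair(pair(e, 0), pair(e, 0)))), pair(a, pair(e, 0))), 0))):
1. f(pair(0, a), pair(0, pair(f(pair(0, f(pair(0, e), pair(pair(e, 0), pair(e, 0)))), pair(a, pair(e, 0))), 0)))  →  f(pair(0, a), pair(0, pair(f(pair(0, e), pair(pair(e, 0), pair(e, 0))), 0)))   [R4 at 2.2.1]
2. f(pair(0, a), pair(0, pair(f(pair(0, e), pair(pair(e, 0), pair(e, 0))), 0)))  →  f(pair(0, a), pair(0, pair(e, 0)))   [R4 at 2.2.1]
3. f(pair(0, a), pair(0, pair(e, 0)))  →  a   [R4 at ε]

Reduce t₂ = m(0, f(pair(0, pair(pair(e, a), 0)), pair(0, pair(e, 0))), pair(pair(0, a), pair(f(pair(e, pair(0, 0)), pair(pair(0, pair(pair(a, a), pair(e, e))), e)), a))):
1. m(0, f(pair(0, pair(pair(e, a), 0)), pair(0, pair(e, 0))), pair(pair(0, a), pair(f(pair(e, pair(0, 0)), pair(pair(0, pair(pair(a, a), pair(e, e))), e)), a)))  →  a   [R1 at ε]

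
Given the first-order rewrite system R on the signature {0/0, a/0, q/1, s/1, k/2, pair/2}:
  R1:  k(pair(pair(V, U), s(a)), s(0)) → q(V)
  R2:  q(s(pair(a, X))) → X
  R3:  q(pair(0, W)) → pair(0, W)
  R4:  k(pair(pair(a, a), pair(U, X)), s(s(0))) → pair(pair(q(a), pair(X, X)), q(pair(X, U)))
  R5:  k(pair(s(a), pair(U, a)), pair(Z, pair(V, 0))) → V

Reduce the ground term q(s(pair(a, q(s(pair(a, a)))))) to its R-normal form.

1. q(s(pair(a, q(s(pair(a, a))))))  →  q(s(pair(a, a)))   [R2 at ε]
2. q(s(pair(a, a)))  →  a   [R2 at ε]

a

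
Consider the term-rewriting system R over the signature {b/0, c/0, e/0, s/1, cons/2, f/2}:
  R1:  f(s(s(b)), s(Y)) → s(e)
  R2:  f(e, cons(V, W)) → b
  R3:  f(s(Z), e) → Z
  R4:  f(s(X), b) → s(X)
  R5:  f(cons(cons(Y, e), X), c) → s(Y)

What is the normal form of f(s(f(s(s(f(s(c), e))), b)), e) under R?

s(s(c))

1. f(s(f(s(s(f(s(c), e))), b)), e)  →  f(s(s(f(s(c), e))), b)   [R3 at ε]
2. f(s(s(f(s(c), e))), b)  →  s(s(f(s(c), e)))   [R4 at ε]
3. s(s(f(s(c), e)))  →  s(s(c))   [R3 at 1.1]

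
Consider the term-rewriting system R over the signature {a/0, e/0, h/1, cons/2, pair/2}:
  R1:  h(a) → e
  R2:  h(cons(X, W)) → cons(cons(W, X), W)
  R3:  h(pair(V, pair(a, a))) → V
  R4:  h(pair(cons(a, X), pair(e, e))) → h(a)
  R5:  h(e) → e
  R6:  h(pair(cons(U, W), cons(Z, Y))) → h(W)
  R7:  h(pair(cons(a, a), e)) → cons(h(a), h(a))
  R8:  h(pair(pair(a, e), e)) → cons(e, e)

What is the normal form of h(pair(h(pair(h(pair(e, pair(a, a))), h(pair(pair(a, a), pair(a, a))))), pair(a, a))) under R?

e

1. h(pair(h(pair(h(pair(e, pair(a, a))), h(pair(pair(a, a), pair(a, a))))), pair(a, a)))  →  h(pair(h(pair(e, pair(a, a))), h(pair(pair(a, a), pair(a, a)))))   [R3 at ε]
2. h(pair(h(pair(e, pair(a, a))), h(pair(pair(a, a), pair(a, a)))))  →  h(pair(e, h(pair(pair(a, a), pair(a, a)))))   [R3 at 1.1]
3. h(pair(e, h(pair(pair(a, a), pair(a, a)))))  →  h(pair(e, pair(a, a)))   [R3 at 1.2]
4. h(pair(e, pair(a, a)))  →  e   [R3 at ε]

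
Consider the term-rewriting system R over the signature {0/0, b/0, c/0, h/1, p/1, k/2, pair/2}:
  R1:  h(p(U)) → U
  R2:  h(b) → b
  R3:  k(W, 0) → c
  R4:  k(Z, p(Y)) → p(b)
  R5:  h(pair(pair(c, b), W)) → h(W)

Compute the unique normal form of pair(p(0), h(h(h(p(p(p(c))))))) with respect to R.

1. pair(p(0), h(h(h(p(p(p(c)))))))  →  pair(p(0), h(h(p(p(c)))))   [R1 at 2.1.1]
2. pair(p(0), h(h(p(p(c)))))  →  pair(p(0), h(p(c)))   [R1 at 2.1]
3. pair(p(0), h(p(c)))  →  pair(p(0), c)   [R1 at 2]

pair(p(0), c)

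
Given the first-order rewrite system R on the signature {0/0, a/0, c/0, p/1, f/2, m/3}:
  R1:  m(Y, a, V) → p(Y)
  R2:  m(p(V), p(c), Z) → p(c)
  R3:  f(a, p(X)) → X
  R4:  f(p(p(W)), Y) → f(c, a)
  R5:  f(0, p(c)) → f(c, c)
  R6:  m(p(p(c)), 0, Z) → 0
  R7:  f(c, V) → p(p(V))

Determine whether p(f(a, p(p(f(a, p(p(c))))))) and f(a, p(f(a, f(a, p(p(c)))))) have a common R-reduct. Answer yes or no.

no — NF(t₁) = p(p(p(c))), NF(t₂) = c

Reduce t₁ = p(f(a, p(p(f(a, p(p(c))))))):
1. p(f(a, p(p(f(a, p(p(c)))))))  →  p(p(f(a, p(p(c)))))   [R3 at 1]
2. p(p(f(a, p(p(c)))))  →  p(p(p(c)))   [R3 at 1.1]

Reduce t₂ = f(a, p(f(a, f(a, p(p(c)))))):
1. f(a, p(f(a, f(a, p(p(c))))))  →  f(a, f(a, p(p(c))))   [R3 at ε]
2. f(a, f(a, p(p(c))))  →  f(a, p(c))   [R3 at 2]
3. f(a, p(c))  →  c   [R3 at ε]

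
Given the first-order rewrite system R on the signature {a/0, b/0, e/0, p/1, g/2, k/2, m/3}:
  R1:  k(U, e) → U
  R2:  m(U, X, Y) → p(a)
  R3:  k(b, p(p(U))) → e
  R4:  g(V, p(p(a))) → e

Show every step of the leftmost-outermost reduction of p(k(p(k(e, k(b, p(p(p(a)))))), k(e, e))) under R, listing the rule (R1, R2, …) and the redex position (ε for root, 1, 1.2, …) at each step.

1. p(k(p(k(e, k(b, p(p(p(a)))))), k(e, e)))  →  p(k(p(k(e, e)), k(e, e)))   [R3 at 1.1.1.2]
2. p(k(p(k(e, e)), k(e, e)))  →  p(k(p(e), k(e, e)))   [R1 at 1.1.1]
3. p(k(p(e), k(e, e)))  →  p(k(p(e), e))   [R1 at 1.2]
4. p(k(p(e), e))  →  p(p(e))   [R1 at 1]

p(p(e))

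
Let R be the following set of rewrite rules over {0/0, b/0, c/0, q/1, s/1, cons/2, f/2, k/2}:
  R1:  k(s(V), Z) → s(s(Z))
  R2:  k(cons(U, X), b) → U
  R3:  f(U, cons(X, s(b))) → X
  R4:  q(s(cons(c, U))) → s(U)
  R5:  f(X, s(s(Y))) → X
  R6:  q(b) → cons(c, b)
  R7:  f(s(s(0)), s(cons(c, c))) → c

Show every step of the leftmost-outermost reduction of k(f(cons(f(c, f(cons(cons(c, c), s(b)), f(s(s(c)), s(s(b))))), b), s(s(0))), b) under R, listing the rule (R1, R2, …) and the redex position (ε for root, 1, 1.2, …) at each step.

1. k(f(cons(f(c, f(cons(cons(c, c), s(b)), f(s(s(c)), s(s(b))))), b), s(s(0))), b)  →  k(cons(f(c, f(cons(cons(c, c), s(b)), f(s(s(c)), s(s(b))))), b), b)   [R5 at 1]
2. k(cons(f(c, f(cons(cons(c, c), s(b)), f(s(s(c)), s(s(b))))), b), b)  →  f(c, f(cons(cons(c, c), s(b)), f(s(s(c)), s(s(b)))))   [R2 at ε]
3. f(c, f(cons(cons(c, c), s(b)), f(s(s(c)), s(s(b)))))  →  f(c, f(cons(cons(c, c), s(b)), s(s(c))))   [R5 at 2.2]
4. f(c, f(cons(cons(c, c), s(b)), s(s(c))))  →  f(c, cons(cons(c, c), s(b)))   [R5 at 2]
5. f(c, cons(cons(c, c), s(b)))  →  cons(c, c)   [R3 at ε]

cons(c, c)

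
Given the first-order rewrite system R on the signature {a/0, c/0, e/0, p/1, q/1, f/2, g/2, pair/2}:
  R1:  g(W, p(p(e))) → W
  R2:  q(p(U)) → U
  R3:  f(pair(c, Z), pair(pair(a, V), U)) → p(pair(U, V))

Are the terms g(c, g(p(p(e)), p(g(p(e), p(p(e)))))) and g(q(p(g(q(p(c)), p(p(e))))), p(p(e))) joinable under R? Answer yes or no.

yes — NF(t₁) = c, NF(t₂) = c

Reduce t₁ = g(c, g(p(p(e)), p(g(p(e), p(p(e)))))):
1. g(c, g(p(p(e)), p(g(p(e), p(p(e))))))  →  g(c, g(p(p(e)), p(p(e))))   [R1 at 2.2.1]
2. g(c, g(p(p(e)), p(p(e))))  →  g(c, p(p(e)))   [R1 at 2]
3. g(c, p(p(e)))  →  c   [R1 at ε]

Reduce t₂ = g(q(p(g(q(p(c)), p(p(e))))), p(p(e))):
1. g(q(p(g(q(p(c)), p(p(e))))), p(p(e)))  →  q(p(g(q(p(c)), p(p(e)))))   [R1 at ε]
2. q(p(g(q(p(c)), p(p(e)))))  →  g(q(p(c)), p(p(e)))   [R2 at ε]
3. g(q(p(c)), p(p(e)))  →  q(p(c))   [R1 at ε]
4. q(p(c))  →  c   [R2 at ε]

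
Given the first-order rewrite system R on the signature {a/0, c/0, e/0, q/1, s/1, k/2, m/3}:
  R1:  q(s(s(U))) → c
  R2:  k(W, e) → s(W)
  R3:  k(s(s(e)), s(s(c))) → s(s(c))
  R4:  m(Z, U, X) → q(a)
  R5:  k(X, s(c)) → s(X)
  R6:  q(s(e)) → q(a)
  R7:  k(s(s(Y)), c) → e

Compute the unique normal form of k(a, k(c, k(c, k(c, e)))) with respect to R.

s(a)

1. k(a, k(c, k(c, k(c, e))))  →  k(a, k(c, k(c, s(c))))   [R2 at 2.2.2]
2. k(a, k(c, k(c, s(c))))  →  k(a, k(c, s(c)))   [R5 at 2.2]
3. k(a, k(c, s(c)))  →  k(a, s(c))   [R5 at 2]
4. k(a, s(c))  →  s(a)   [R5 at ε]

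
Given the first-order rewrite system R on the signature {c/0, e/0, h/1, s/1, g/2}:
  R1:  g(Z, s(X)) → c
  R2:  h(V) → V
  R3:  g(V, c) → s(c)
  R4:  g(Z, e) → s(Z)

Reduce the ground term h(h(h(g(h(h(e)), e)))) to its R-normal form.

1. h(h(h(g(h(h(e)), e))))  →  h(h(g(h(h(e)), e)))   [R2 at ε]
2. h(h(g(h(h(e)), e)))  →  h(g(h(h(e)), e))   [R2 at ε]
3. h(g(h(h(e)), e))  →  g(h(h(e)), e)   [R2 at ε]
4. g(h(h(e)), e)  →  s(h(h(e)))   [R4 at ε]
5. s(h(h(e)))  →  s(h(e))   [R2 at 1]
6. s(h(e))  →  s(e)   [R2 at 1]

s(e)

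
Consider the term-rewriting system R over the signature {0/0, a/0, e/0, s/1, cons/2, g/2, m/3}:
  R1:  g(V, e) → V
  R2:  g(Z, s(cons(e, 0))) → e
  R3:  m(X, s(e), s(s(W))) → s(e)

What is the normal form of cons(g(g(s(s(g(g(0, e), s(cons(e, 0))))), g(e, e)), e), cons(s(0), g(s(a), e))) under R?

1. cons(g(g(s(s(g(g(0, e), s(cons(e, 0))))), g(e, e)), e), cons(s(0), g(s(a), e)))  →  cons(g(s(s(g(g(0, e), s(cons(e, 0))))), g(e, e)), cons(s(0), g(s(a), e)))   [R1 at 1]
2. cons(g(s(s(g(g(0, e), s(cons(e, 0))))), g(e, e)), cons(s(0), g(s(a), e)))  →  cons(g(s(s(e)), g(e, e)), cons(s(0), g(s(a), e)))   [R2 at 1.1.1.1]
3. cons(g(s(s(e)), g(e, e)), cons(s(0), g(s(a), e)))  →  cons(g(s(s(e)), e), cons(s(0), g(s(a), e)))   [R1 at 1.2]
4. cons(g(s(s(e)), e), cons(s(0), g(s(a), e)))  →  cons(s(s(e)), cons(s(0), g(s(a), e)))   [R1 at 1]
5. cons(s(s(e)), cons(s(0), g(s(a), e)))  →  cons(s(s(e)), cons(s(0), s(a)))   [R1 at 2.2]

cons(s(s(e)), cons(s(0), s(a)))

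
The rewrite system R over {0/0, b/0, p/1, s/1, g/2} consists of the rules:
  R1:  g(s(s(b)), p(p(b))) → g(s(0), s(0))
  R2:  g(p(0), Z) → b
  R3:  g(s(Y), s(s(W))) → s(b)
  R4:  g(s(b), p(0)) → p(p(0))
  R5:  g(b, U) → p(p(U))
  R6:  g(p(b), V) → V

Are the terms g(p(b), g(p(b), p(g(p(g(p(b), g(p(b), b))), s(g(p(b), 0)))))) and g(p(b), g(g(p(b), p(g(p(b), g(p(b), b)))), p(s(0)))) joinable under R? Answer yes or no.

Reduce t₁ = g(p(b), g(p(b), p(g(p(g(p(b), g(p(b), b))), s(g(p(b), 0)))))):
1. g(p(b), g(p(b), p(g(p(g(p(b), g(p(b), b))), s(g(p(b), 0))))))  →  g(p(b), p(g(p(g(p(b), g(p(b), b))), s(g(p(b), 0)))))   [R6 at ε]
2. g(p(b), p(g(p(g(p(b), g(p(b), b))), s(g(p(b), 0)))))  →  p(g(p(g(p(b), g(p(b), b))), s(g(p(b), 0))))   [R6 at ε]
3. p(g(p(g(p(b), g(p(b), b))), s(g(p(b), 0))))  →  p(g(p(g(p(b), b)), s(g(p(b), 0))))   [R6 at 1.1.1]
4. p(g(p(g(p(b), b)), s(g(p(b), 0))))  →  p(g(p(b), s(g(p(b), 0))))   [R6 at 1.1.1]
5. p(g(p(b), s(g(p(b), 0))))  →  p(s(g(p(b), 0)))   [R6 at 1]
6. p(s(g(p(b), 0)))  →  p(s(0))   [R6 at 1.1]

Reduce t₂ = g(p(b), g(g(p(b), p(g(p(b), g(p(b), b)))), p(s(0)))):
1. g(p(b), g(g(p(b), p(g(p(b), g(p(b), b)))), p(s(0))))  →  g(g(p(b), p(g(p(b), g(p(b), b)))), p(s(0)))   [R6 at ε]
2. g(g(p(b), p(g(p(b), g(p(b), b)))), p(s(0)))  →  g(p(g(p(b), g(p(b), b))), p(s(0)))   [R6 at 1]
3. g(p(g(p(b), g(p(b), b))), p(s(0)))  →  g(p(g(p(b), b)), p(s(0)))   [R6 at 1.1]
4. g(p(g(p(b), b)), p(s(0)))  →  g(p(b), p(s(0)))   [R6 at 1.1]
5. g(p(b), p(s(0)))  →  p(s(0))   [R6 at ε]

yes — NF(t₁) = p(s(0)), NF(t₂) = p(s(0))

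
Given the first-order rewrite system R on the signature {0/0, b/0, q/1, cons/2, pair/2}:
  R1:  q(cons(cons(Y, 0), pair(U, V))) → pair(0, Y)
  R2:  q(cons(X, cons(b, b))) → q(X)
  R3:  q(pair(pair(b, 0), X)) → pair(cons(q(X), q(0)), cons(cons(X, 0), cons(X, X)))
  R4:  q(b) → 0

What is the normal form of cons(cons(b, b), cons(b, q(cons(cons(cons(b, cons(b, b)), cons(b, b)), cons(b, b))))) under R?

cons(cons(b, b), cons(b, 0))

1. cons(cons(b, b), cons(b, q(cons(cons(cons(b, cons(b, b)), cons(b, b)), cons(b, b)))))  →  cons(cons(b, b), cons(b, q(cons(cons(b, cons(b, b)), cons(b, b)))))   [R2 at 2.2]
2. cons(cons(b, b), cons(b, q(cons(cons(b, cons(b, b)), cons(b, b)))))  →  cons(cons(b, b), cons(b, q(cons(b, cons(b, b)))))   [R2 at 2.2]
3. cons(cons(b, b), cons(b, q(cons(b, cons(b, b)))))  →  cons(cons(b, b), cons(b, q(b)))   [R2 at 2.2]
4. cons(cons(b, b), cons(b, q(b)))  →  cons(cons(b, b), cons(b, 0))   [R4 at 2.2]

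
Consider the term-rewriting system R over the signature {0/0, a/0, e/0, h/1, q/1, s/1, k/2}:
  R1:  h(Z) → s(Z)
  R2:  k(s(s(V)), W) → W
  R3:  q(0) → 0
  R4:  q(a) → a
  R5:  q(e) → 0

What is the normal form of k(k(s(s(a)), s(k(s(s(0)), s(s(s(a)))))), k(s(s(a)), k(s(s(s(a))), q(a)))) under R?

a

1. k(k(s(s(a)), s(k(s(s(0)), s(s(s(a)))))), k(s(s(a)), k(s(s(s(a))), q(a))))  →  k(s(k(s(s(0)), s(s(s(a))))), k(s(s(a)), k(s(s(s(a))), q(a))))   [R2 at 1]
2. k(s(k(s(s(0)), s(s(s(a))))), k(s(s(a)), k(s(s(s(a))), q(a))))  →  k(s(s(s(s(a)))), k(s(s(a)), k(s(s(s(a))), q(a))))   [R2 at 1.1]
3. k(s(s(s(s(a)))), k(s(s(a)), k(s(s(s(a))), q(a))))  →  k(s(s(a)), k(s(s(s(a))), q(a)))   [R2 at ε]
4. k(s(s(a)), k(s(s(s(a))), q(a)))  →  k(s(s(s(a))), q(a))   [R2 at ε]
5. k(s(s(s(a))), q(a))  →  q(a)   [R2 at ε]
6. q(a)  →  a   [R4 at ε]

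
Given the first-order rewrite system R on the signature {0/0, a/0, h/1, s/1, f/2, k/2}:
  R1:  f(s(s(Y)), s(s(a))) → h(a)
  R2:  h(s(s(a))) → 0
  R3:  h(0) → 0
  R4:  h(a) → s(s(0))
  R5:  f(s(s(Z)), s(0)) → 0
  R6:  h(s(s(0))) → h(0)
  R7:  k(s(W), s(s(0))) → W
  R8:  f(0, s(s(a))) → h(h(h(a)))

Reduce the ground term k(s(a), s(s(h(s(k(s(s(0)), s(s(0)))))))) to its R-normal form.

a

1. k(s(a), s(s(h(s(k(s(s(0)), s(s(0))))))))  →  k(s(a), s(s(h(s(s(0))))))   [R7 at 2.1.1.1.1]
2. k(s(a), s(s(h(s(s(0))))))  →  k(s(a), s(s(h(0))))   [R6 at 2.1.1]
3. k(s(a), s(s(h(0))))  →  k(s(a), s(s(0)))   [R3 at 2.1.1]
4. k(s(a), s(s(0)))  →  a   [R7 at ε]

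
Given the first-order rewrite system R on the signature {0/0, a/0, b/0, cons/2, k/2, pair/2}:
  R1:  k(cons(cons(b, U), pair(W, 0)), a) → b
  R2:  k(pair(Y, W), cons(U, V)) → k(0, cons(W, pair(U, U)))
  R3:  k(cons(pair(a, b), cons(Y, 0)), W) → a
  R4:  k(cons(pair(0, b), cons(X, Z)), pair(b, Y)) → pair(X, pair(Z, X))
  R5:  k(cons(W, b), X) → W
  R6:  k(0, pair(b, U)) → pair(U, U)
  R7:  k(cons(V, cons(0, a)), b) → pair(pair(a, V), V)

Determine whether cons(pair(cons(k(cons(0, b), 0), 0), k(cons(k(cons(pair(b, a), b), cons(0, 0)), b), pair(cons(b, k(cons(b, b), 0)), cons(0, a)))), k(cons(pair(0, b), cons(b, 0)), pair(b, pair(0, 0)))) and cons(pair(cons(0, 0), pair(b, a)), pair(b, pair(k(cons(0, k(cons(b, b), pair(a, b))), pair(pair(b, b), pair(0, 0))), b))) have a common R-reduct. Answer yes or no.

yes — NF(t₁) = cons(pair(cons(0, 0), pair(b, a)), pair(b, pair(0, b))), NF(t₂) = cons(pair(cons(0, 0), pair(b, a)), pair(b, pair(0, b)))

Reduce t₁ = cons(pair(cons(k(cons(0, b), 0), 0), k(cons(k(cons(pair(b, a), b), cons(0, 0)), b), pair(cons(b, k(cons(b, b), 0)), cons(0, a)))), k(cons(pair(0, b), cons(b, 0)), pair(b, pair(0, 0)))):
1. cons(pair(cons(k(cons(0, b), 0), 0), k(cons(k(cons(pair(b, a), b), cons(0, 0)), b), pair(cons(b, k(cons(b, b), 0)), cons(0, a)))), k(cons(pair(0, b), cons(b, 0)), pair(b, pair(0, 0))))  →  cons(pair(cons(0, 0), k(cons(k(cons(pair(b, a), b), cons(0, 0)), b), pair(cons(b, k(cons(b, b), 0)), cons(0, a)))), k(cons(pair(0, b), cons(b, 0)), pair(b, pair(0, 0))))   [R5 at 1.1.1]
2. cons(pair(cons(0, 0), k(cons(k(cons(pair(b, a), b), cons(0, 0)), b), pair(cons(b, k(cons(b, b), 0)), cons(0, a)))), k(cons(pair(0, b), cons(b, 0)), pair(b, pair(0, 0))))  →  cons(pair(cons(0, 0), k(cons(pair(b, a), b), cons(0, 0))), k(cons(pair(0, b), cons(b, 0)), pair(b, pair(0, 0))))   [R5 at 1.2]
3. cons(pair(cons(0, 0), k(cons(pair(b, a), b), cons(0, 0))), k(cons(pair(0, b), cons(b, 0)), pair(b, pair(0, 0))))  →  cons(pair(cons(0, 0), pair(b, a)), k(cons(pair(0, b), cons(b, 0)), pair(b, pair(0, 0))))   [R5 at 1.2]
4. cons(pair(cons(0, 0), pair(b, a)), k(cons(pair(0, b), cons(b, 0)), pair(b, pair(0, 0))))  →  cons(pair(cons(0, 0), pair(b, a)), pair(b, pair(0, b)))   [R4 at 2]

Reduce t₂ = cons(pair(cons(0, 0), pair(b, a)), pair(b, pair(k(cons(0, k(cons(b, b), pair(a, b))), pair(pair(b, b), pair(0, 0))), b))):
1. cons(pair(cons(0, 0), pair(b, a)), pair(b, pair(k(cons(0, k(cons(b, b), pair(a, b))), pair(pair(b, b), pair(0, 0))), b)))  →  cons(pair(cons(0, 0), pair(b, a)), pair(b, pair(k(cons(0, b), pair(pair(b, b), pair(0, 0))), b)))   [R5 at 2.2.1.1.2]
2. cons(pair(cons(0, 0), pair(b, a)), pair(b, pair(k(cons(0, b), pair(pair(b, b), pair(0, 0))), b)))  →  cons(pair(cons(0, 0), pair(b, a)), pair(b, pair(0, b)))   [R5 at 2.2.1]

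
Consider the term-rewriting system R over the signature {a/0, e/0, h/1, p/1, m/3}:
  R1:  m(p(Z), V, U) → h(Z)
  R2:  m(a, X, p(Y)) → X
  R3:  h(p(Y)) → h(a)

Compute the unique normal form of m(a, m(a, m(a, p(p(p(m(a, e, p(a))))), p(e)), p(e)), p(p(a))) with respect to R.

p(p(p(e)))

1. m(a, m(a, m(a, p(p(p(m(a, e, p(a))))), p(e)), p(e)), p(p(a)))  →  m(a, m(a, p(p(p(m(a, e, p(a))))), p(e)), p(e))   [R2 at ε]
2. m(a, m(a, p(p(p(m(a, e, p(a))))), p(e)), p(e))  →  m(a, p(p(p(m(a, e, p(a))))), p(e))   [R2 at ε]
3. m(a, p(p(p(m(a, e, p(a))))), p(e))  →  p(p(p(m(a, e, p(a)))))   [R2 at ε]
4. p(p(p(m(a, e, p(a)))))  →  p(p(p(e)))   [R2 at 1.1.1]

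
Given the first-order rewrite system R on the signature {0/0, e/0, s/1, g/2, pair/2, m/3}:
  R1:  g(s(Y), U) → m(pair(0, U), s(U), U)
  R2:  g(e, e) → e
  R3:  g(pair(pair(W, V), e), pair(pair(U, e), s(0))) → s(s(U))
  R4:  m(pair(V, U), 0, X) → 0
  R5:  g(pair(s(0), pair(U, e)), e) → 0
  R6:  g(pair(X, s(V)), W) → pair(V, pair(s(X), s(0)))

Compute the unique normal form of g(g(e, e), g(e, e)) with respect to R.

e

1. g(g(e, e), g(e, e))  →  g(e, g(e, e))   [R2 at 1]
2. g(e, g(e, e))  →  g(e, e)   [R2 at 2]
3. g(e, e)  →  e   [R2 at ε]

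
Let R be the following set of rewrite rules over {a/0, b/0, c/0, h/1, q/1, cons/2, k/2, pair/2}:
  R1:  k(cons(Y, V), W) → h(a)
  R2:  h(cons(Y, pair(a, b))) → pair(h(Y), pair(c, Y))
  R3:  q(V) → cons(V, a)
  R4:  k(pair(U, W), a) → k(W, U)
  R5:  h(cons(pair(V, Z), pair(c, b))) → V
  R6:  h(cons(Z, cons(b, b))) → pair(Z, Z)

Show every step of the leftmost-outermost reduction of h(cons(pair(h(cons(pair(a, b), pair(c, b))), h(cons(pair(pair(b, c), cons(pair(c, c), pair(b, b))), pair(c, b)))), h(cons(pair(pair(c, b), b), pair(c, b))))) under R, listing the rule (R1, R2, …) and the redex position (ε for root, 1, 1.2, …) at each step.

a

1. h(cons(pair(h(cons(pair(a, b), pair(c, b))), h(cons(pair(pair(b, c), cons(pair(c, c), pair(b, b))), pair(c, b)))), h(cons(pair(pair(c, b), b), pair(c, b)))))  →  h(cons(pair(a, h(cons(pair(pair(b, c), cons(pair(c, c), pair(b, b))), pair(c, b)))), h(cons(pair(pair(c, b), b), pair(c, b)))))   [R5 at 1.1.1]
2. h(cons(pair(a, h(cons(pair(pair(b, c), cons(pair(c, c), pair(b, b))), pair(c, b)))), h(cons(pair(pair(c, b), b), pair(c, b)))))  →  h(cons(pair(a, pair(b, c)), h(cons(pair(pair(c, b), b), pair(c, b)))))   [R5 at 1.1.2]
3. h(cons(pair(a, pair(b, c)), h(cons(pair(pair(c, b), b), pair(c, b)))))  →  h(cons(pair(a, pair(b, c)), pair(c, b)))   [R5 at 1.2]
4. h(cons(pair(a, pair(b, c)), pair(c, b)))  →  a   [R5 at ε]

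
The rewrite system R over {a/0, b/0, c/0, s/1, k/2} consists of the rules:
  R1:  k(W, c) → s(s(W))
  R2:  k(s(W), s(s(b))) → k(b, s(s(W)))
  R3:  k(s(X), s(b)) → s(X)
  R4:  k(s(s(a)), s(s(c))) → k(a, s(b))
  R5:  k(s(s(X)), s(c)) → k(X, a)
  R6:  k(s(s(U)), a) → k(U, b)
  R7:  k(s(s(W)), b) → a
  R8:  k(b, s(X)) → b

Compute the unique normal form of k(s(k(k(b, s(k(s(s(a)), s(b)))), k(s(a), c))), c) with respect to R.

1. k(s(k(k(b, s(k(s(s(a)), s(b)))), k(s(a), c))), c)  →  s(s(s(k(k(b, s(k(s(s(a)), s(b)))), k(s(a), c)))))   [R1 at ε]
2. s(s(s(k(k(b, s(k(s(s(a)), s(b)))), k(s(a), c)))))  →  s(s(s(k(b, k(s(a), c)))))   [R8 at 1.1.1.1]
3. s(s(s(k(b, k(s(a), c)))))  →  s(s(s(k(b, s(s(s(a)))))))   [R1 at 1.1.1.2]
4. s(s(s(k(b, s(s(s(a)))))))  →  s(s(s(b)))   [R8 at 1.1.1]

s(s(s(b)))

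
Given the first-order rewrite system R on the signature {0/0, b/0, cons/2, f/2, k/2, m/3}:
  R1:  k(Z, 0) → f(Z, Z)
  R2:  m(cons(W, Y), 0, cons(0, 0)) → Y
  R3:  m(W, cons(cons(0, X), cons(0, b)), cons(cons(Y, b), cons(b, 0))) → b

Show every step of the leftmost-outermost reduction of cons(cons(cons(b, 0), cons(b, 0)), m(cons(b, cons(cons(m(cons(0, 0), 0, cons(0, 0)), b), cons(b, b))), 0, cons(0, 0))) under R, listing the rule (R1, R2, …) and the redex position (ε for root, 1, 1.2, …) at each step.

cons(cons(cons(b, 0), cons(b, 0)), cons(cons(0, b), cons(b, b)))

1. cons(cons(cons(b, 0), cons(b, 0)), m(cons(b, cons(cons(m(cons(0, 0), 0, cons(0, 0)), b), cons(b, b))), 0, cons(0, 0)))  →  cons(cons(cons(b, 0), cons(b, 0)), cons(cons(m(cons(0, 0), 0, cons(0, 0)), b), cons(b, b)))   [R2 at 2]
2. cons(cons(cons(b, 0), cons(b, 0)), cons(cons(m(cons(0, 0), 0, cons(0, 0)), b), cons(b, b)))  →  cons(cons(cons(b, 0), cons(b, 0)), cons(cons(0, b), cons(b, b)))   [R2 at 2.1.1]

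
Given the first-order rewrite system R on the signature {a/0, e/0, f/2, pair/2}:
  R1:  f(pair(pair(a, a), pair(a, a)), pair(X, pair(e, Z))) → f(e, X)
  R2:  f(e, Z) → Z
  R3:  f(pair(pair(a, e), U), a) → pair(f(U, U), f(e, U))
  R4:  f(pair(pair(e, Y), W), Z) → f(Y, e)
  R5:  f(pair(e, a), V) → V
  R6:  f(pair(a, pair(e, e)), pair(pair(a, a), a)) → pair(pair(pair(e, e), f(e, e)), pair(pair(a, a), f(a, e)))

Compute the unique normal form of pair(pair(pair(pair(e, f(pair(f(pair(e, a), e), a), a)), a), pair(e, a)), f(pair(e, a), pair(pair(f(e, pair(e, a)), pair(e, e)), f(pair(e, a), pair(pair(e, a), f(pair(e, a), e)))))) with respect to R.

1. pair(pair(pair(pair(e, f(pair(f(pair(e, a), e), a), a)), a), pair(e, a)), f(pair(e, a), pair(pair(f(e, pair(e, a)), pair(e, e)), f(pair(e, a), pair(pair(e, a), f(pair(e, a), e))))))  →  pair(pair(pair(pair(e, f(pair(e, a), a)), a), pair(e, a)), f(pair(e, a), pair(pair(f(e, pair(e, a)), pair(e, e)), f(pair(e, a), pair(pair(e, a), f(pair(e, a), e))))))   [R5 at 1.1.1.2.1.1]
2. pair(pair(pair(pair(e, f(pair(e, a), a)), a), pair(e, a)), f(pair(e, a), pair(pair(f(e, pair(e, a)), pair(e, e)), f(pair(e, a), pair(pair(e, a), f(pair(e, a), e))))))  →  pair(pair(pair(pair(e, a), a), pair(e, a)), f(pair(e, a), pair(pair(f(e, pair(e, a)), pair(e, e)), f(pair(e, a), pair(pair(e, a), f(pair(e, a), e))))))   [R5 at 1.1.1.2]
3. pair(pair(pair(pair(e, a), a), pair(e, a)), f(pair(e, a), pair(pair(f(e, pair(e, a)), pair(e, e)), f(pair(e, a), pair(pair(e, a), f(pair(e, a), e))))))  →  pair(pair(pair(pair(e, a), a), pair(e, a)), pair(pair(f(e, pair(e, a)), pair(e, e)), f(pair(e, a), pair(pair(e, a), f(pair(e, a), e)))))   [R5 at 2]
4. pair(pair(pair(pair(e, a), a), pair(e, a)), pair(pair(f(e, pair(e, a)), pair(e, e)), f(pair(e, a), pair(pair(e, a), f(pair(e, a), e)))))  →  pair(pair(pair(pair(e, a), a), pair(e, a)), pair(pair(pair(e, a), pair(e, e)), f(pair(e, a), pair(pair(e, a), f(pair(e, a), e)))))   [R2 at 2.1.1]
5. pair(pair(pair(pair(e, a), a), pair(e, a)), pair(pair(pair(e, a), pair(e, e)), f(pair(e, a), pair(pair(e, a), f(pair(e, a), e)))))  →  pair(pair(pair(pair(e, a), a), pair(e, a)), pair(pair(pair(e, a), pair(e, e)), pair(pair(e, a), f(pair(e, a), e))))   [R5 at 2.2]
6. pair(pair(pair(pair(e, a), a), pair(e, a)), pair(pair(pair(e, a), pair(e, e)), pair(pair(e, a), f(pair(e, a), e))))  →  pair(pair(pair(pair(e, a), a), pair(e, a)), pair(pair(pair(e, a), pair(e, e)), pair(pair(e, a), e)))   [R5 at 2.2.2]

pair(pair(pair(pair(e, a), a), pair(e, a)), pair(pair(pair(e, a), pair(e, e)), pair(pair(e, a), e)))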